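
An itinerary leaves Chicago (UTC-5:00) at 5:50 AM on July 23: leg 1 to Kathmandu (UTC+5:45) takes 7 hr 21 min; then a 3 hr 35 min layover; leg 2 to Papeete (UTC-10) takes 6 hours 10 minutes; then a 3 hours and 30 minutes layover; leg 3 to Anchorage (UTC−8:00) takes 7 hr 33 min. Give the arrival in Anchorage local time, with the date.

6:59 AM on July 24

Convert departure to UTC: 5:50 AM + 5:00 = 10:50 AM UTC on Jul 23.
Add 7 hours and 21 minutes leg 1 → 6:11 PM UTC.
Add 3 hours and 35 minutes layover in Kathmandu → 9:46 PM UTC.
Add 6 hours and 10 minutes leg 2 → 3:56 AM UTC (Jul 24).
Add 3 hours 30 minutes layover in Papeete → 7:26 AM UTC.
Add 7 hours and 33 minutes leg 3 → 2:59 PM UTC.
Anchorage is UTC−8:00, so local arrival = 2:59 PM − 8:00 = 6:59 AM on Jul 24.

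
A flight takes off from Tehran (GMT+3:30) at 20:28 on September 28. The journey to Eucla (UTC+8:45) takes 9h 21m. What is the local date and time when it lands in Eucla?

11:04 on Sep 29

Convert departure to UTC: 20:28 − 3:30 = 16:58 UTC on Sep 28.
Add 9 hours and 21 minutes travel time → 02:19 UTC (Sep 29).
Eucla is UTC+8:45, so local arrival = 02:19 + 8:45 = 11:04 on Sep 29.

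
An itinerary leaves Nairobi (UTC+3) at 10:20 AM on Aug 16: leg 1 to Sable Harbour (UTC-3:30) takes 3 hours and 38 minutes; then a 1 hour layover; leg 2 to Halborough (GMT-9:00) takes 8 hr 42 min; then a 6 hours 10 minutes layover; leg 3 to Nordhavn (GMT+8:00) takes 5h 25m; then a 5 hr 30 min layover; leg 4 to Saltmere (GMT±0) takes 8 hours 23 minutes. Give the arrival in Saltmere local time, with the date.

Convert departure to UTC: 10:20 AM − 3:00 = 7:20 AM UTC on Aug 16.
Add 3 hours and 38 minutes leg 1 → 10:58 AM UTC.
Add 1 hour layover in Sable Harbour → 11:58 AM UTC.
Add 8 hours 42 minutes leg 2 → 8:40 PM UTC.
Add 6 hours and 10 minutes layover in Halborough → 2:50 AM UTC (Aug 17).
Add 5 hours 25 minutes leg 3 → 8:15 AM UTC.
Add 5 hours and 30 minutes layover in Nordhavn → 1:45 PM UTC.
Add 8 hours 23 minutes leg 4 → 10:08 PM UTC.
Saltmere is UTC+0, so local arrival is the same: 10:08 PM on Aug 17.

10:08 PM on Aug 17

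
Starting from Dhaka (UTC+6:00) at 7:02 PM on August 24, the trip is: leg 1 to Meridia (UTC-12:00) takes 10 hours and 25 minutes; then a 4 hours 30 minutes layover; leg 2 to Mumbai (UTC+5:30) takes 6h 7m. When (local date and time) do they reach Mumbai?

3:34 PM on August 25

Convert departure to UTC: 7:02 PM − 6:00 = 1:02 PM UTC on Aug 24.
Add 10 hours 25 minutes leg 1 → 11:27 PM UTC.
Add 4 hours and 30 minutes layover in Meridia → 3:57 AM UTC (Aug 25).
Add 6 hours and 7 minutes leg 2 → 10:04 AM UTC.
Mumbai is UTC+5:30, so local arrival = 10:04 AM + 5:30 = 3:34 PM on Aug 25.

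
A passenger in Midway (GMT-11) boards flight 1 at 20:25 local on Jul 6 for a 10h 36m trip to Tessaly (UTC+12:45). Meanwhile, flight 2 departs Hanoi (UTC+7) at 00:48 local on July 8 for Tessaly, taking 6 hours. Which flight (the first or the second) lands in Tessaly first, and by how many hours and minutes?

Flight 1 in UTC: 20:25 + 11:00 = 07:25 on Jul 7.
+10 hours and 36 minutes → arrive 18:01 UTC on Jul 7.
Flight 2 in UTC: 00:48 − 7:00 = 17:48 on Jul 7.
+6 hours → arrive 23:48 UTC on Jul 7.
Flight 1 lands earlier by 5 hours 47 minutes.

the first, by 5 hours 47 minutes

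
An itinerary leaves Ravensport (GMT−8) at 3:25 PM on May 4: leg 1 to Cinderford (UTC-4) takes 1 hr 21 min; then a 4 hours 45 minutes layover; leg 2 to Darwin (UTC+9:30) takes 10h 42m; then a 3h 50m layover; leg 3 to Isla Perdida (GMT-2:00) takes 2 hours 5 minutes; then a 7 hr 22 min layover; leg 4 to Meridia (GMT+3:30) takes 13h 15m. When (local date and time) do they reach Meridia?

10:15 PM on May 6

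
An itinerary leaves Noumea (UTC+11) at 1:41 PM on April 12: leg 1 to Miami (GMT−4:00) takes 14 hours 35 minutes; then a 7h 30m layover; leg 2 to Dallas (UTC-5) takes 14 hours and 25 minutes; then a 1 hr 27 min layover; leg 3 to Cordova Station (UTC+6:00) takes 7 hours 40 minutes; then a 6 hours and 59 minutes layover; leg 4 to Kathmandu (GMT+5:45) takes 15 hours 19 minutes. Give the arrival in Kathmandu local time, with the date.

4:21 AM on April 15

Convert departure to UTC: 1:41 PM − 11:00 = 2:41 AM UTC on Apr 12.
Add 14 hours 35 minutes leg 1 → 5:16 PM UTC.
Add 7 hours 30 minutes layover in Miami → 12:46 AM UTC (Apr 13).
Add 14 hours 25 minutes leg 2 → 3:11 PM UTC.
Add 1 hour 27 minutes layover in Dallas → 4:38 PM UTC.
Add 7 hours and 40 minutes leg 3 → 12:18 AM UTC (Apr 14).
Add 6 hours and 59 minutes layover in Cordova Station → 7:17 AM UTC.
Add 15 hours 19 minutes leg 4 → 10:36 PM UTC.
Kathmandu is UTC+5:45, so local arrival = 10:36 PM + 5:45 = 4:21 AM on Apr 15.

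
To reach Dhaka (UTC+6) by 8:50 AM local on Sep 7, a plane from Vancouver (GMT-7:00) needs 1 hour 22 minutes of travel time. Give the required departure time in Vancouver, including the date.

Target arrival in UTC: 8:50 AM − 6:00 = 2:50 AM on Sep 7.
Subtract 1 hour and 22 minutes → departure 1:28 AM UTC on Sep 7.
Vancouver is UTC−7:00: 1:28 AM − 7:00 = 6:28 PM on Sep 6.

6:28 PM on September 6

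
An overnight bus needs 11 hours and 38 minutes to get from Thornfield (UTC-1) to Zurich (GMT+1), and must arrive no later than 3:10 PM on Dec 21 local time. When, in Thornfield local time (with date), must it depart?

1:32 AM on Dec 21

Target arrival in UTC: 3:10 PM − 1:00 = 2:10 PM on Dec 21.
Subtract 11 hours and 38 minutes → departure 2:32 AM UTC on Dec 21.
Thornfield is UTC−1:00: 2:32 AM − 1:00 = 1:32 AM on Dec 21.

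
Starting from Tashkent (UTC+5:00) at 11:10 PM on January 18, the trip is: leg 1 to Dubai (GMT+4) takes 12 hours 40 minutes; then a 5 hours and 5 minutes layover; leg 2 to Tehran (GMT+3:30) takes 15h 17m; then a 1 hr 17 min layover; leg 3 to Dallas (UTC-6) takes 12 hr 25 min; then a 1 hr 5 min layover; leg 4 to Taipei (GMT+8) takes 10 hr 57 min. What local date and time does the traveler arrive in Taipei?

12:56 PM on Jan 21

Convert departure to UTC: 11:10 PM − 5:00 = 6:10 PM UTC on Jan 18.
Add 12 hours and 40 minutes leg 1 → 6:50 AM UTC (Jan 19).
Add 5 hours 5 minutes layover in Dubai → 11:55 AM UTC.
Add 15 hours 17 minutes leg 2 → 3:12 AM UTC (Jan 20).
Add 1 hour 17 minutes layover in Tehran → 4:29 AM UTC.
Add 12 hours 25 minutes leg 3 → 4:54 PM UTC.
Add 1 hour and 5 minutes layover in Dallas → 5:59 PM UTC.
Add 10 hours 57 minutes leg 4 → 4:56 AM UTC (Jan 21).
Taipei is UTC+8:00, so local arrival = 4:56 AM + 8:00 = 12:56 PM on Jan 21.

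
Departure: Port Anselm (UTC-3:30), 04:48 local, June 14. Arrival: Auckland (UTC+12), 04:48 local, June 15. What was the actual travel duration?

8 hours 30 minutes

Auckland is 15:30 ahead of Port Anselm.
Clock-face elapsed time (ignoring zones) is 24 hours.
Actual elapsed = 24 hours − 15:30 = 8 hours 30 minutes.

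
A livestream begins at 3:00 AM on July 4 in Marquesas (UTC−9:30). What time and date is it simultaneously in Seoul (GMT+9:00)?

9:30 PM on July 4

Seoul is 18:30 ahead of Marquesas.
Shift by the zone difference: 3:00 AM + 18:30 = 9:30 PM on Jul 4 in Seoul.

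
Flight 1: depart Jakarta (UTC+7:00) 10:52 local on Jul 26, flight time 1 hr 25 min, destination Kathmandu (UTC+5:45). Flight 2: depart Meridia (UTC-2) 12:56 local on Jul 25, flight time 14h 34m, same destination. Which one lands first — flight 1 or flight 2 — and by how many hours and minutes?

the first, by 13 minutes

Flight 1 in UTC: 10:52 − 7:00 = 03:52 on Jul 26.
+1 hour 25 minutes → arrive 05:17 UTC on Jul 26.
Flight 2 in UTC: 12:56 + 2:00 = 14:56 on Jul 25.
+14 hours 34 minutes → arrive 05:30 UTC on Jul 26.
Flight 1 lands earlier by 13 minutes.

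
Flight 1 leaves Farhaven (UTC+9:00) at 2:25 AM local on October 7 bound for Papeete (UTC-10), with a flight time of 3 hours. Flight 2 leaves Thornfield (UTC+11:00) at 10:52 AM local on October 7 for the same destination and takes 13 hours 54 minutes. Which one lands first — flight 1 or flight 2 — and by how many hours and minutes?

Flight 1 in UTC: 2:25 AM − 9:00 = 5:25 PM on Oct 6.
+3 hours → arrive 8:25 PM UTC on Oct 6.
Flight 2 in UTC: 10:52 AM − 11:00 = 11:52 PM on Oct 6.
+13 hours and 54 minutes → arrive 1:46 PM UTC on Oct 7.
Flight 1 lands earlier by 17 hours 21 minutes.

the first, by 17 hours 21 minutes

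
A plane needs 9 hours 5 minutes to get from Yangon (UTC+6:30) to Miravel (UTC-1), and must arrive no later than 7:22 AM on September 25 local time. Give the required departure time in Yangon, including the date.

5:47 AM on Sep 25

Target arrival in UTC: 7:22 AM + 1:00 = 8:22 AM on Sep 25.
Subtract 9 hours and 5 minutes → departure 11:17 PM UTC on Sep 24.
Yangon is UTC+6:30: 11:17 PM + 6:30 = 5:47 AM on Sep 25.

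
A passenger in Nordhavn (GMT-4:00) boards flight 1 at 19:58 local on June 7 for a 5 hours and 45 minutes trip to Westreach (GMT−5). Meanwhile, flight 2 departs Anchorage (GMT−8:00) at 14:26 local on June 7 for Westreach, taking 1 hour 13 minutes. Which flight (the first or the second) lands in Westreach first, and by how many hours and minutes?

Flight 1 in UTC: 19:58 + 4:00 = 23:58 on Jun 7.
+5 hours 45 minutes → arrive 05:43 UTC on Jun 8.
Flight 2 in UTC: 14:26 + 8:00 = 22:26 on Jun 7.
+1 hour 13 minutes → arrive 23:39 UTC on Jun 7.
Flight 2 lands earlier by 6 hours 4 minutes.

the second, by 6 hours 4 minutes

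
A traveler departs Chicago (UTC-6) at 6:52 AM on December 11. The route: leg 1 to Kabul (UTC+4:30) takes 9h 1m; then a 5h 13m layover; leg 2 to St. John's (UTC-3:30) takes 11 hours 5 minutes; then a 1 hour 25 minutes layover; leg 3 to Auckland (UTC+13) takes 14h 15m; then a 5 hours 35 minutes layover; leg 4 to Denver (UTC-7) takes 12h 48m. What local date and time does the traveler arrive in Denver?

5:14 PM on Dec 13

Convert departure to UTC: 6:52 AM + 6:00 = 12:52 PM UTC on Dec 11.
Add 9 hours and 1 minute leg 1 → 9:53 PM UTC.
Add 5 hours and 13 minutes layover in Kabul → 3:06 AM UTC (Dec 12).
Add 11 hours 5 minutes leg 2 → 2:11 PM UTC.
Add 1 hour 25 minutes layover in St. John's → 3:36 PM UTC.
Add 14 hours and 15 minutes leg 3 → 5:51 AM UTC (Dec 13).
Add 5 hours and 35 minutes layover in Auckland → 11:26 AM UTC.
Add 12 hours and 48 minutes leg 4 → 12:14 AM UTC (Dec 14).
Denver is UTC−7:00, so local arrival = 12:14 AM − 7:00 = 5:14 PM on Dec 13.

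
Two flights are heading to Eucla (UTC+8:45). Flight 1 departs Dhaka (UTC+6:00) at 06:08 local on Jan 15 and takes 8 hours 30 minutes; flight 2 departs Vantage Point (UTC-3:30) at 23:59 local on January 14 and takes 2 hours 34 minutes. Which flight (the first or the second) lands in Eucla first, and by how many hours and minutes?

the second, by 2 hours 35 minutes

Flight 1 in UTC: 06:08 − 6:00 = 00:08 on Jan 15.
+8 hours and 30 minutes → arrive 08:38 UTC on Jan 15.
Flight 2 in UTC: 23:59 + 3:30 = 03:29 on Jan 15.
+2 hours 34 minutes → arrive 06:03 UTC on Jan 15.
Flight 2 lands earlier by 2 hours 35 minutes.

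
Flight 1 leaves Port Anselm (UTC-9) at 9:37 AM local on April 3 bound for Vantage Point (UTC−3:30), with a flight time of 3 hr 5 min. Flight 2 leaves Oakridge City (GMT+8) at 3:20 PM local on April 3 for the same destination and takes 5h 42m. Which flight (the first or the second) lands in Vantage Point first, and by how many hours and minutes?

Flight 1 in UTC: 9:37 AM + 9:00 = 6:37 PM on Apr 3.
+3 hours and 5 minutes → arrive 9:42 PM UTC on Apr 3.
Flight 2 in UTC: 3:20 PM − 8:00 = 7:20 AM on Apr 3.
+5 hours 42 minutes → arrive 1:02 PM UTC on Apr 3.
Flight 2 lands earlier by 8 hours 40 minutes.

the second, by 8 hours 40 minutes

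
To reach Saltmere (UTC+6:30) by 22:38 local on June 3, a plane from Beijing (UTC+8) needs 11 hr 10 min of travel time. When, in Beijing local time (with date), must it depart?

12:58 on Jun 3

Target arrival in UTC: 22:38 − 6:30 = 16:08 on Jun 3.
Subtract 11 hours 10 minutes → departure 04:58 UTC on Jun 3.
Beijing is UTC+8:00: 04:58 + 8:00 = 12:58 on Jun 3.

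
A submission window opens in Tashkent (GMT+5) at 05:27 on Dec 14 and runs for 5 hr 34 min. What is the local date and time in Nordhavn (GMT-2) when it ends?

Convert start to UTC: 05:27 − 5:00 = 00:27 UTC on Dec 14.
Add 5 hours and 34 minutes duration → 06:01 UTC.
Nordhavn is UTC−2:00, so local end time = 06:01 − 2:00 = 04:01 on Dec 14.

04:01 on December 14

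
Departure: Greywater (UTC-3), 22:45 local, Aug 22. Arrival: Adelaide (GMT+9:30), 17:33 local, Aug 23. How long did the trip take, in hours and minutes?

6 hours 18 minutes

Adelaide is 12:30 ahead of Greywater.
Clock-face elapsed time (ignoring zones) is 18 hours 48 minutes.
Actual elapsed = 18 hours 48 minutes − 12:30 = 6 hours 18 minutes.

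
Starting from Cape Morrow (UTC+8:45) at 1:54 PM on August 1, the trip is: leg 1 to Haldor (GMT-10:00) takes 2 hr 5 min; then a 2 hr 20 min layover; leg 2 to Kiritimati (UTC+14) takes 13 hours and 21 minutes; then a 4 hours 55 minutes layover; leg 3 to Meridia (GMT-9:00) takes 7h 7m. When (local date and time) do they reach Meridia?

1:57 AM on August 2

Convert departure to UTC: 1:54 PM − 8:45 = 5:09 AM UTC on Aug 1.
Add 2 hours and 5 minutes leg 1 → 7:14 AM UTC.
Add 2 hours 20 minutes layover in Haldor → 9:34 AM UTC.
Add 13 hours 21 minutes leg 2 → 10:55 PM UTC.
Add 4 hours and 55 minutes layover in Kiritimati → 3:50 AM UTC (Aug 2).
Add 7 hours 7 minutes leg 3 → 10:57 AM UTC.
Meridia is UTC−9:00, so local arrival = 10:57 AM − 9:00 = 1:57 AM on Aug 2.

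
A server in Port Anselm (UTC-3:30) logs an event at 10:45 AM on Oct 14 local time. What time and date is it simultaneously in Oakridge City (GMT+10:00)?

In UTC: 10:45 AM + 3:30 = 2:15 PM on Oct 14.
Oakridge City is UTC+10:00: 2:15 PM + 10:00 = 12:15 AM on Oct 15.

12:15 AM on Oct 15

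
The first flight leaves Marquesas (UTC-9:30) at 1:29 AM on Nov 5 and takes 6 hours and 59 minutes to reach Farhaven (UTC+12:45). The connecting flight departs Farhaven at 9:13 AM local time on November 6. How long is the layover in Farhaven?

2 hours 30 minutes

Convert departure to UTC: 1:29 AM + 9:30 = 10:59 AM UTC on Nov 5.
Add 6 hours and 59 minutes flight time → 5:58 PM UTC.
Farhaven is UTC+12:45, so local arrival = 5:58 PM + 12:45 = 6:43 AM on Nov 6.
Layover = 9:13 AM − 6:43 AM = 2 hours 30 minutes.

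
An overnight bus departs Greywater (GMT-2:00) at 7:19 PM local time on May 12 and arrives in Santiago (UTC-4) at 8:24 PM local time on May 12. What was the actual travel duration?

Departure in UTC: 7:19 PM + 2:00 = 9:19 PM on May 12.
Arrival in UTC: 8:24 PM + 4:00 = 12:24 AM on May 13.
Elapsed = 12:24 AM − 9:19 PM (+1 day) = 3 hours 5 minutes.

3 hours 5 minutes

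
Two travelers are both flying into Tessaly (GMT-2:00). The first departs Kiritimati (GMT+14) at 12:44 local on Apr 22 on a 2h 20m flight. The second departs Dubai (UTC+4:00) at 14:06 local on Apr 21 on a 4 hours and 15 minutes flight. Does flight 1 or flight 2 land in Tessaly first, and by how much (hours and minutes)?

the second, by 10 hours 43 minutes

Flight 1 in UTC: 12:44 − 14:00 = 22:44 on Apr 21.
+2 hours and 20 minutes → arrive 01:04 UTC on Apr 22.
Flight 2 in UTC: 14:06 − 4:00 = 10:06 on Apr 21.
+4 hours 15 minutes → arrive 14:21 UTC on Apr 21.
Flight 2 lands earlier by 10 hours 43 minutes.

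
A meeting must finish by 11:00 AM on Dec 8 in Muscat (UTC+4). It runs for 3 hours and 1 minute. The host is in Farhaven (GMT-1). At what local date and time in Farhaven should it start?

2:59 AM on December 8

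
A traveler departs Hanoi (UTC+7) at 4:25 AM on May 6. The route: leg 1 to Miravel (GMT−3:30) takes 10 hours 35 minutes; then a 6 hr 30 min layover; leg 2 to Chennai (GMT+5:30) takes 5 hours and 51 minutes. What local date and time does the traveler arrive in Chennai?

1:51 AM on May 7

Convert departure to UTC: 4:25 AM − 7:00 = 9:25 PM UTC on May 5.
Add 10 hours and 35 minutes leg 1 → 8:00 AM UTC (May 6).
Add 6 hours 30 minutes layover in Miravel → 2:30 PM UTC.
Add 5 hours 51 minutes leg 2 → 8:21 PM UTC.
Chennai is UTC+5:30, so local arrival = 8:21 PM + 5:30 = 1:51 AM on May 7.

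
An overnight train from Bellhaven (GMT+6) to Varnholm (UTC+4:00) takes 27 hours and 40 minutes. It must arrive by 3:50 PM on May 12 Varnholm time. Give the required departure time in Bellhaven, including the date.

Target arrival in UTC: 3:50 PM − 4:00 = 11:50 AM on May 12.
Subtract 27 hours and 40 minutes → departure 8:10 AM UTC on May 11.
Bellhaven is UTC+6:00: 8:10 AM + 6:00 = 2:10 PM on May 11.

2:10 PM on May 11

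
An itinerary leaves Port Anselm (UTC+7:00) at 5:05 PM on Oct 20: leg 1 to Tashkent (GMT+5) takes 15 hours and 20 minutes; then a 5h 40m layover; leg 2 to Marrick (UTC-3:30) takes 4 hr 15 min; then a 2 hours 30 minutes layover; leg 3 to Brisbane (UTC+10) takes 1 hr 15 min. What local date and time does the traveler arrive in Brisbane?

1:05 AM on Oct 22

Convert departure to UTC: 5:05 PM − 7:00 = 10:05 AM UTC on Oct 20.
Add 15 hours and 20 minutes leg 1 → 1:25 AM UTC (Oct 21).
Add 5 hours 40 minutes layover in Tashkent → 7:05 AM UTC.
Add 4 hours 15 minutes leg 2 → 11:20 AM UTC.
Add 2 hours and 30 minutes layover in Marrick → 1:50 PM UTC.
Add 1 hour and 15 minutes leg 3 → 3:05 PM UTC.
Brisbane is UTC+10:00, so local arrival = 3:05 PM + 10:00 = 1:05 AM on Oct 22.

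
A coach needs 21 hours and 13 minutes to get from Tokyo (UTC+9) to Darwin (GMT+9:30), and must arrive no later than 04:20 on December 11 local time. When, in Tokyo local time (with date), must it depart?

06:37 on Dec 10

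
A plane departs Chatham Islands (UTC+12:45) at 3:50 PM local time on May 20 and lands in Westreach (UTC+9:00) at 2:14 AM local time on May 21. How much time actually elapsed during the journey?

Departure in UTC: 3:50 PM − 12:45 = 3:05 AM on May 20.
Arrival in UTC: 2:14 AM − 9:00 = 5:14 PM on May 20.
Elapsed = 5:14 PM − 3:05 AM = 14 hours 9 minutes.

14 hours 9 minutes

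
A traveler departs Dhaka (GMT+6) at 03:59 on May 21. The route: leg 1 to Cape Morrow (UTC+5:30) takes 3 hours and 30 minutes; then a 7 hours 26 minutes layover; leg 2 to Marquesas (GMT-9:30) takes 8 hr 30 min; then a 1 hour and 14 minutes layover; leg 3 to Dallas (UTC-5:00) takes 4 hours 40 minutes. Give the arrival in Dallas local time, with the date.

18:19 on May 21

Convert departure to UTC: 03:59 − 6:00 = 21:59 UTC on May 20.
Add 3 hours and 30 minutes leg 1 → 01:29 UTC (May 21).
Add 7 hours 26 minutes layover in Cape Morrow → 08:55 UTC.
Add 8 hours and 30 minutes leg 2 → 17:25 UTC.
Add 1 hour and 14 minutes layover in Marquesas → 18:39 UTC.
Add 4 hours 40 minutes leg 3 → 23:19 UTC.
Dallas is UTC−5:00, so local arrival = 23:19 − 5:00 = 18:19 on May 21.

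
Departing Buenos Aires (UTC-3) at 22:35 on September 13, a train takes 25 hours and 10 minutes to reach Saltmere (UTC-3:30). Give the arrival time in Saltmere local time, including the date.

Convert departure to UTC: 22:35 + 3:00 = 01:35 UTC on Sep 14.
Add 25 hours 10 minutes travel time → 02:45 UTC (Sep 15).
Saltmere is UTC−3:30, so local arrival = 02:45 − 3:30 = 23:15 on Sep 14.

23:15 on September 14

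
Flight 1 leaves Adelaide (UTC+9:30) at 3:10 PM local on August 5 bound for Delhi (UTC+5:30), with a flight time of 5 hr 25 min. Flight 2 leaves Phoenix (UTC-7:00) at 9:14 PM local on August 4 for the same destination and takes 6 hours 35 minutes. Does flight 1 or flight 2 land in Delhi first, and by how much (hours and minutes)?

Flight 1 in UTC: 3:10 PM − 9:30 = 5:40 AM on Aug 5.
+5 hours and 25 minutes → arrive 11:05 AM UTC on Aug 5.
Flight 2 in UTC: 9:14 PM + 7:00 = 4:14 AM on Aug 5.
+6 hours 35 minutes → arrive 10:49 AM UTC on Aug 5.
Flight 2 lands earlier by 16 minutes.

the second, by 16 minutes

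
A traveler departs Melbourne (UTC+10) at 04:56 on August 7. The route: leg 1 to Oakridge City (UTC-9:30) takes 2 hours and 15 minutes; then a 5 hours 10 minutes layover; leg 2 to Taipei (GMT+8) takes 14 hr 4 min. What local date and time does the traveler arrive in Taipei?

Convert departure to UTC: 04:56 − 10:00 = 18:56 UTC on Aug 6.
Add 2 hours and 15 minutes leg 1 → 21:11 UTC.
Add 5 hours 10 minutes layover in Oakridge City → 02:21 UTC (Aug 7).
Add 14 hours and 4 minutes leg 2 → 16:25 UTC.
Taipei is UTC+8:00, so local arrival = 16:25 + 8:00 = 00:25 on Aug 8.

00:25 on August 8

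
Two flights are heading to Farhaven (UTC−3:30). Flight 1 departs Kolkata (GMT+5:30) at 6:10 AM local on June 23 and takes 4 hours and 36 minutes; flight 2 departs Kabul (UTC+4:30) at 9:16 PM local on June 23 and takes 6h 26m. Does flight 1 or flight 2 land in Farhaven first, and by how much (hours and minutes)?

Flight 1 in UTC: 6:10 AM − 5:30 = 12:40 AM on Jun 23.
+4 hours 36 minutes → arrive 5:16 AM UTC on Jun 23.
Flight 2 in UTC: 9:16 PM − 4:30 = 4:46 PM on Jun 23.
+6 hours 26 minutes → arrive 11:12 PM UTC on Jun 23.
Flight 1 lands earlier by 17 hours 56 minutes.

the first, by 17 hours 56 minutes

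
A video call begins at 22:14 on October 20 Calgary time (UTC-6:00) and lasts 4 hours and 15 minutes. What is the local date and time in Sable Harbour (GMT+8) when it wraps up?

16:29 on Oct 21

Convert start to UTC: 22:14 + 6:00 = 04:14 UTC on Oct 21.
Add 4 hours and 15 minutes duration → 08:29 UTC.
Sable Harbour is UTC+8:00, so local end time = 08:29 + 8:00 = 16:29 on Oct 21.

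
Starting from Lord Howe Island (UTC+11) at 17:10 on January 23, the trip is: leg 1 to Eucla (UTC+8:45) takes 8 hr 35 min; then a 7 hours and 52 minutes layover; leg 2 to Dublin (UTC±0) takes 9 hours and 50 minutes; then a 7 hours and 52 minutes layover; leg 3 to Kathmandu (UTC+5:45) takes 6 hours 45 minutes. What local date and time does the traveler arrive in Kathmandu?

Convert departure to UTC: 17:10 − 11:00 = 06:10 UTC on Jan 23.
Add 8 hours and 35 minutes leg 1 → 14:45 UTC.
Add 7 hours 52 minutes layover in Eucla → 22:37 UTC.
Add 9 hours 50 minutes leg 2 → 08:27 UTC (Jan 24).
Add 7 hours and 52 minutes layover in Dublin → 16:19 UTC.
Add 6 hours 45 minutes leg 3 → 23:04 UTC.
Kathmandu is UTC+5:45, so local arrival = 23:04 + 5:45 = 04:49 on Jan 25.

04:49 on January 25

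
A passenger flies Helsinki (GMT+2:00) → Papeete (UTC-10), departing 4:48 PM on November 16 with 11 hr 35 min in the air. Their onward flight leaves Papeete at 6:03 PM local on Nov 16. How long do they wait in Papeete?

Convert departure to UTC: 4:48 PM − 2:00 = 2:48 PM UTC on Nov 16.
Add 11 hours 35 minutes flight time → 2:23 AM UTC (Nov 17).
Papeete is UTC−10:00, so local arrival = 2:23 AM − 10:00 = 4:23 PM on Nov 16.
Layover = 6:03 PM − 4:23 PM = 1 hour 40 minutes.

1 hour 40 minutes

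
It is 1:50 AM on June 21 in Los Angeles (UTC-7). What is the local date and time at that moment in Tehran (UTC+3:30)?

Tehran is 10:30 ahead of Los Angeles.
Shift by the zone difference: 1:50 AM + 10:30 = 12:20 PM on Jun 21 in Tehran.

12:20 PM on Jun 21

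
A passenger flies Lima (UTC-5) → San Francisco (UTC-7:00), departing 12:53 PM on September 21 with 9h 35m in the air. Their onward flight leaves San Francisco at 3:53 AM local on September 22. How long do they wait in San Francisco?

Convert departure to UTC: 12:53 PM + 5:00 = 5:53 PM UTC on Sep 21.
Add 9 hours and 35 minutes flight time → 3:28 AM UTC (Sep 22).
San Francisco is UTC−7:00, so local arrival = 3:28 AM − 7:00 = 8:28 PM on Sep 21.
Layover = 3:53 AM − 8:28 PM (+1 day) = 7 hours 25 minutes.

7 hours 25 minutes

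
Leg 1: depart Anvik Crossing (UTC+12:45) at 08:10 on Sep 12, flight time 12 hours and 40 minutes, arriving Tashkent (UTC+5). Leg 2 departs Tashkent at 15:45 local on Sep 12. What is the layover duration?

2 hours 40 minutes

Convert departure to UTC: 08:10 − 12:45 = 19:25 UTC on Sep 11.
Add 12 hours 40 minutes flight time → 08:05 UTC (Sep 12).
Tashkent is UTC+5:00, so local arrival = 08:05 + 5:00 = 13:05 on Sep 12.
Layover = 15:45 − 13:05 = 2 hours 40 minutes.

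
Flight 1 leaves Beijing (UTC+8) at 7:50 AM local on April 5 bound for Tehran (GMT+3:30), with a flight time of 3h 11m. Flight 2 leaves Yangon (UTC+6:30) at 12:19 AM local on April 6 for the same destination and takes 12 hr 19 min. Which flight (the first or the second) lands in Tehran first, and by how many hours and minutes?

the first, by 27 hours 7 minutes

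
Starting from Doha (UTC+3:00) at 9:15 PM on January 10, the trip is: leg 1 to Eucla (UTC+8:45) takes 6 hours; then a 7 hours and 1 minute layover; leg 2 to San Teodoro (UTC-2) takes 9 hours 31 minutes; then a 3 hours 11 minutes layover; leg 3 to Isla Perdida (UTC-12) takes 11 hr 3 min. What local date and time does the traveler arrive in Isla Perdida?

Convert departure to UTC: 9:15 PM − 3:00 = 6:15 PM UTC on Jan 10.
Add 6 hours leg 1 → 12:15 AM UTC (Jan 11).
Add 7 hours and 1 minute layover in Eucla → 7:16 AM UTC.
Add 9 hours 31 minutes leg 2 → 4:47 PM UTC.
Add 3 hours 11 minutes layover in San Teodoro → 7:58 PM UTC.
Add 11 hours and 3 minutes leg 3 → 7:01 AM UTC (Jan 12).
Isla Perdida is UTC−12:00, so local arrival = 7:01 AM − 12:00 = 7:01 PM on Jan 11.

7:01 PM on Jan 11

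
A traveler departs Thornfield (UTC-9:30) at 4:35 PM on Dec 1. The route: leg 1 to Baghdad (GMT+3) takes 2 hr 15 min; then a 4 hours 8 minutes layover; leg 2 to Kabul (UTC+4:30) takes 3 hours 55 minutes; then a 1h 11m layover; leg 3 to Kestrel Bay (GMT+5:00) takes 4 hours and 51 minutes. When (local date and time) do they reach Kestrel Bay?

11:25 PM on December 2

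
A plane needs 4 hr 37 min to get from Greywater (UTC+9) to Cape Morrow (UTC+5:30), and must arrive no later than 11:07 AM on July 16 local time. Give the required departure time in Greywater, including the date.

Target arrival in UTC: 11:07 AM − 5:30 = 5:37 AM on Jul 16.
Subtract 4 hours and 37 minutes → departure 1:00 AM UTC on Jul 16.
Greywater is UTC+9:00: 1:00 AM + 9:00 = 10:00 AM on Jul 16.

10:00 AM on July 16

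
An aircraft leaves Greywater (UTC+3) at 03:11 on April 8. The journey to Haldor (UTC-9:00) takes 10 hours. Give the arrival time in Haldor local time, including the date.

01:11 on Apr 8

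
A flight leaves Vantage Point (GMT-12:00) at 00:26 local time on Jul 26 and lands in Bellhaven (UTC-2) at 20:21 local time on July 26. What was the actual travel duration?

9 hours 55 minutes

Departure in UTC: 00:26 + 12:00 = 12:26 on Jul 26.
Arrival in UTC: 20:21 + 2:00 = 22:21 on Jul 26.
Elapsed = 22:21 − 12:26 = 9 hours 55 minutes.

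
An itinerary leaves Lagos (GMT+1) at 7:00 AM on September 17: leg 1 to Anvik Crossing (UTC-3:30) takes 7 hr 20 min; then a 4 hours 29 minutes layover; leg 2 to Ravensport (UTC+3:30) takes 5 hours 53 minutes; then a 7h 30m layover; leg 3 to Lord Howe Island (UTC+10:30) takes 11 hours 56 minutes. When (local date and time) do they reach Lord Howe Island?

5:38 AM on September 19

Convert departure to UTC: 7:00 AM − 1:00 = 6:00 AM UTC on Sep 17.
Add 7 hours 20 minutes leg 1 → 1:20 PM UTC.
Add 4 hours 29 minutes layover in Anvik Crossing → 5:49 PM UTC.
Add 5 hours 53 minutes leg 2 → 11:42 PM UTC.
Add 7 hours 30 minutes layover in Ravensport → 7:12 AM UTC (Sep 18).
Add 11 hours 56 minutes leg 3 → 7:08 PM UTC.
Lord Howe Island is UTC+10:30, so local arrival = 7:08 PM + 10:30 = 5:38 AM on Sep 19.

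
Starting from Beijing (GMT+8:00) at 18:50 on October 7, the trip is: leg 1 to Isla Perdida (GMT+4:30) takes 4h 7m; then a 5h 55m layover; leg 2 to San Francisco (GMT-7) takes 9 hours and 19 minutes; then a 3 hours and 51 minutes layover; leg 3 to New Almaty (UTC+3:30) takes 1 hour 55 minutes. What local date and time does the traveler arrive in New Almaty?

Convert departure to UTC: 18:50 − 8:00 = 10:50 UTC on Oct 7.
Add 4 hours 7 minutes leg 1 → 14:57 UTC.
Add 5 hours 55 minutes layover in Isla Perdida → 20:52 UTC.
Add 9 hours 19 minutes leg 2 → 06:11 UTC (Oct 8).
Add 3 hours and 51 minutes layover in San Francisco → 10:02 UTC.
Add 1 hour 55 minutes leg 3 → 11:57 UTC.
New Almaty is UTC+3:30, so local arrival = 11:57 + 3:30 = 15:27 on Oct 8.

15:27 on Oct 8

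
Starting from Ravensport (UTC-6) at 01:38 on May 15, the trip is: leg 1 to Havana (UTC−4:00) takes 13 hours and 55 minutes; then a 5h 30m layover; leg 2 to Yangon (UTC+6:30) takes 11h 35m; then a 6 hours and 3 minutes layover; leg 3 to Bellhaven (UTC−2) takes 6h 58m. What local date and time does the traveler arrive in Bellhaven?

Convert departure to UTC: 01:38 + 6:00 = 07:38 UTC on May 15.
Add 13 hours and 55 minutes leg 1 → 21:33 UTC.
Add 5 hours 30 minutes layover in Havana → 03:03 UTC (May 16).
Add 11 hours 35 minutes leg 2 → 14:38 UTC.
Add 6 hours and 3 minutes layover in Yangon → 20:41 UTC.
Add 6 hours 58 minutes leg 3 → 03:39 UTC (May 17).
Bellhaven is UTC−2:00, so local arrival = 03:39 − 2:00 = 01:39 on May 17.

01:39 on May 17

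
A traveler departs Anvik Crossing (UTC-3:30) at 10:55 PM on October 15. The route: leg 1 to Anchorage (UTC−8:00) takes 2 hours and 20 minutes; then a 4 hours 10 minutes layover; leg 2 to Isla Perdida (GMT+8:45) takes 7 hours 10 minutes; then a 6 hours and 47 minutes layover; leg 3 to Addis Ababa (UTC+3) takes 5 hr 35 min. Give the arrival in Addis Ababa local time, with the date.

7:27 AM on Oct 17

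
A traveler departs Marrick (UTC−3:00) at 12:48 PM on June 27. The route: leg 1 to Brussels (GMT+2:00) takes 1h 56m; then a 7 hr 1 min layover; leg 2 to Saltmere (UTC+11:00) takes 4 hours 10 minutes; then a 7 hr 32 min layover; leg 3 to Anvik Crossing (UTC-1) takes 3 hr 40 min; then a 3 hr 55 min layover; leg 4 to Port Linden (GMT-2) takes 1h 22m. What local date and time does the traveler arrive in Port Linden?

Convert departure to UTC: 12:48 PM + 3:00 = 3:48 PM UTC on Jun 27.
Add 1 hour and 56 minutes leg 1 → 5:44 PM UTC.
Add 7 hours 1 minute layover in Brussels → 12:45 AM UTC (Jun 28).
Add 4 hours 10 minutes leg 2 → 4:55 AM UTC.
Add 7 hours and 32 minutes layover in Saltmere → 12:27 PM UTC.
Add 3 hours 40 minutes leg 3 → 4:07 PM UTC.
Add 3 hours 55 minutes layover in Anvik Crossing → 8:02 PM UTC.
Add 1 hour and 22 minutes leg 4 → 9:24 PM UTC.
Port Linden is UTC−2:00, so local arrival = 9:24 PM − 2:00 = 7:24 PM on Jun 28.

7:24 PM on Jun 28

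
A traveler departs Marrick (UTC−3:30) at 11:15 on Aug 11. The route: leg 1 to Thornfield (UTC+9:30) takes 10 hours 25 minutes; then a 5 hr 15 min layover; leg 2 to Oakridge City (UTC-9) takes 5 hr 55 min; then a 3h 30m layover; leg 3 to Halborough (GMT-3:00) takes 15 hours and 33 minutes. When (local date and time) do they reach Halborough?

04:23 on Aug 13

Convert departure to UTC: 11:15 + 3:30 = 14:45 UTC on Aug 11.
Add 10 hours 25 minutes leg 1 → 01:10 UTC (Aug 12).
Add 5 hours and 15 minutes layover in Thornfield → 06:25 UTC.
Add 5 hours and 55 minutes leg 2 → 12:20 UTC.
Add 3 hours and 30 minutes layover in Oakridge City → 15:50 UTC.
Add 15 hours and 33 minutes leg 3 → 07:23 UTC (Aug 13).
Halborough is UTC−3:00, so local arrival = 07:23 − 3:00 = 04:23 on Aug 13.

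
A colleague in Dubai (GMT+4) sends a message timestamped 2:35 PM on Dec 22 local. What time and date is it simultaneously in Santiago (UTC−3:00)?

In UTC: 2:35 PM − 4:00 = 10:35 AM on Dec 22.
Santiago is UTC−3:00: 10:35 AM − 3:00 = 7:35 AM on Dec 22.

7:35 AM on December 22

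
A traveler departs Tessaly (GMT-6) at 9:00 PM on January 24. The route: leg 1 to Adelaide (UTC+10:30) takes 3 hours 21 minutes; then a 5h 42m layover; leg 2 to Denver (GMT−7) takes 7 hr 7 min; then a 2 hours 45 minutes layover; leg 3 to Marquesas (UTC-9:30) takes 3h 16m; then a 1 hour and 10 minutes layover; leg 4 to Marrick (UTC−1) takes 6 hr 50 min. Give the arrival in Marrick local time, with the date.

8:11 AM on January 26

Convert departure to UTC: 9:00 PM + 6:00 = 3:00 AM UTC on Jan 25.
Add 3 hours and 21 minutes leg 1 → 6:21 AM UTC.
Add 5 hours 42 minutes layover in Adelaide → 12:03 PM UTC.
Add 7 hours 7 minutes leg 2 → 7:10 PM UTC.
Add 2 hours and 45 minutes layover in Denver → 9:55 PM UTC.
Add 3 hours 16 minutes leg 3 → 1:11 AM UTC (Jan 26).
Add 1 hour and 10 minutes layover in Marquesas → 2:21 AM UTC.
Add 6 hours 50 minutes leg 4 → 9:11 AM UTC.
Marrick is UTC−1:00, so local arrival = 9:11 AM − 1:00 = 8:11 AM on Jan 26.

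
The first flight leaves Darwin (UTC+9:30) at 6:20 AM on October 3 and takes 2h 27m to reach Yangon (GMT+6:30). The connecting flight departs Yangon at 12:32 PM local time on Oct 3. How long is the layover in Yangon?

6 hours 45 minutes

Convert departure to UTC: 6:20 AM − 9:30 = 8:50 PM UTC on Oct 2.
Add 2 hours and 27 minutes flight time → 11:17 PM UTC.
Yangon is UTC+6:30, so local arrival = 11:17 PM + 6:30 = 5:47 AM on Oct 3.
Layover = 12:32 PM − 5:47 AM = 6 hours 45 minutes.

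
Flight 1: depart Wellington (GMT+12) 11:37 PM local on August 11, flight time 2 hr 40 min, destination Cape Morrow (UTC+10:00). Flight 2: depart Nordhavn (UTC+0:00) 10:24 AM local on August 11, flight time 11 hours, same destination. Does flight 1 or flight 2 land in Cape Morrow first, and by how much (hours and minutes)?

the first, by 7 hours 7 minutes

Flight 1 in UTC: 11:37 PM − 12:00 = 11:37 AM on Aug 11.
+2 hours and 40 minutes → arrive 2:17 PM UTC on Aug 11.
Flight 2 departs at 10:24 AM UTC (Aug 11).
+11 hours → arrive 9:24 PM UTC on Aug 11.
Flight 1 lands earlier by 7 hours 7 minutes.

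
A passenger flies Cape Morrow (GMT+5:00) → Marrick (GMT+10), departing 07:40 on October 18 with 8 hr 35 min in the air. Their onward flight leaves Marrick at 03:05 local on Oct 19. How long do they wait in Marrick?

Convert departure to UTC: 07:40 − 5:00 = 02:40 UTC on Oct 18.
Add 8 hours and 35 minutes flight time → 11:15 UTC.
Marrick is UTC+10:00, so local arrival = 11:15 + 10:00 = 21:15 on Oct 18.
Layover = 03:05 − 21:15 (+1 day) = 5 hours 50 minutes.

5 hours 50 minutes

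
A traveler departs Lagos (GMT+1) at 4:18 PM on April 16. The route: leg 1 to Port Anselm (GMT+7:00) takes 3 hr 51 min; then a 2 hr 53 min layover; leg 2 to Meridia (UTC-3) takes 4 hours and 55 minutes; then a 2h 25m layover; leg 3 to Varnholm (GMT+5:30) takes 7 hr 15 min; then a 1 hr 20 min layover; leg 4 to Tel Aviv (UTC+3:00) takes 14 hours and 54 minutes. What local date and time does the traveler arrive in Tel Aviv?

Convert departure to UTC: 4:18 PM − 1:00 = 3:18 PM UTC on Apr 16.
Add 3 hours 51 minutes leg 1 → 7:09 PM UTC.
Add 2 hours and 53 minutes layover in Port Anselm → 10:02 PM UTC.
Add 4 hours and 55 minutes leg 2 → 2:57 AM UTC (Apr 17).
Add 2 hours and 25 minutes layover in Meridia → 5:22 AM UTC.
Add 7 hours and 15 minutes leg 3 → 12:37 PM UTC.
Add 1 hour and 20 minutes layover in Varnholm → 1:57 PM UTC.
Add 14 hours 54 minutes leg 4 → 4:51 AM UTC (Apr 18).
Tel Aviv is UTC+3:00, so local arrival = 4:51 AM + 3:00 = 7:51 AM on Apr 18.

7:51 AM on April 18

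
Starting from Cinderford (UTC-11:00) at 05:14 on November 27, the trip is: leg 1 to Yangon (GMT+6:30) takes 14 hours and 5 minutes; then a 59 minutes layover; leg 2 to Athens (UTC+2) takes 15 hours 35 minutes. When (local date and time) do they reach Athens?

00:53 on November 29

Convert departure to UTC: 05:14 + 11:00 = 16:14 UTC on Nov 27.
Add 14 hours 5 minutes leg 1 → 06:19 UTC (Nov 28).
Add 59 minutes layover in Yangon → 07:18 UTC.
Add 15 hours 35 minutes leg 2 → 22:53 UTC.
Athens is UTC+2:00, so local arrival = 22:53 + 2:00 = 00:53 on Nov 29.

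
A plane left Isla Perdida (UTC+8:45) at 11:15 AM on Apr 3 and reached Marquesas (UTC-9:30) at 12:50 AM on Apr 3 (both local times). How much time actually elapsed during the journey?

Departure in UTC: 11:15 AM − 8:45 = 2:30 AM on Apr 3.
Arrival in UTC: 12:50 AM + 9:30 = 10:20 AM on Apr 3.
Elapsed = 10:20 AM − 2:30 AM = 7 hours 50 minutes.

7 hours 50 minutes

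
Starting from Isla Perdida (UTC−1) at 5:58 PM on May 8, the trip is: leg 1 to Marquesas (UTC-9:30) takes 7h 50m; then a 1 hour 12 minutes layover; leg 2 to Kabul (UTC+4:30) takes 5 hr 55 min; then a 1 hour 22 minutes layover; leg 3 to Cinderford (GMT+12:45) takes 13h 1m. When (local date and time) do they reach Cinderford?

Convert departure to UTC: 5:58 PM + 1:00 = 6:58 PM UTC on May 8.
Add 7 hours and 50 minutes leg 1 → 2:48 AM UTC (May 9).
Add 1 hour 12 minutes layover in Marquesas → 4:00 AM UTC.
Add 5 hours and 55 minutes leg 2 → 9:55 AM UTC.
Add 1 hour and 22 minutes layover in Kabul → 11:17 AM UTC.
Add 13 hours and 1 minute leg 3 → 12:18 AM UTC (May 10).
Cinderford is UTC+12:45, so local arrival = 12:18 AM + 12:45 = 1:03 PM on May 10.

1:03 PM on May 10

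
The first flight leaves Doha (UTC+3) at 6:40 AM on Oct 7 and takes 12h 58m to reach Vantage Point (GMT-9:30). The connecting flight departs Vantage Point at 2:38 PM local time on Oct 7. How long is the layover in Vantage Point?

Convert departure to UTC: 6:40 AM − 3:00 = 3:40 AM UTC on Oct 7.
Add 12 hours 58 minutes flight time → 4:38 PM UTC.
Vantage Point is UTC−9:30, so local arrival = 4:38 PM − 9:30 = 7:08 AM on Oct 7.
Layover = 2:38 PM − 7:08 AM = 7 hours 30 minutes.

7 hours 30 minutes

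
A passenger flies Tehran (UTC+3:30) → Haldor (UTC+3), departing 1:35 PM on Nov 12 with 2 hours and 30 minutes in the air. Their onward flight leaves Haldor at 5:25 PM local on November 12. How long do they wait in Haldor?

Convert departure to UTC: 1:35 PM − 3:30 = 10:05 AM UTC on Nov 12.
Add 2 hours and 30 minutes flight time → 12:35 PM UTC.
Haldor is UTC+3:00, so local arrival = 12:35 PM + 3:00 = 3:35 PM on Nov 12.
Layover = 5:25 PM − 3:35 PM = 1 hour 50 minutes.

1 hour 50 minutes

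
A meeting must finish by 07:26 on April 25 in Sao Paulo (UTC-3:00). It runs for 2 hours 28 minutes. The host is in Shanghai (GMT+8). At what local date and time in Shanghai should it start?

15:58 on April 25

Target end time in UTC: 07:26 + 3:00 = 10:26 on Apr 25.
Subtract 2 hours 28 minutes → start 07:58 UTC on Apr 25.
Shanghai is UTC+8:00: 07:58 + 8:00 = 15:58 on Apr 25.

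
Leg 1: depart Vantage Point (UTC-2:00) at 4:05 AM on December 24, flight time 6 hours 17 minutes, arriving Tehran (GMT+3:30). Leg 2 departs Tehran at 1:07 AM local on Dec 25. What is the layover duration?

9 hours 15 minutes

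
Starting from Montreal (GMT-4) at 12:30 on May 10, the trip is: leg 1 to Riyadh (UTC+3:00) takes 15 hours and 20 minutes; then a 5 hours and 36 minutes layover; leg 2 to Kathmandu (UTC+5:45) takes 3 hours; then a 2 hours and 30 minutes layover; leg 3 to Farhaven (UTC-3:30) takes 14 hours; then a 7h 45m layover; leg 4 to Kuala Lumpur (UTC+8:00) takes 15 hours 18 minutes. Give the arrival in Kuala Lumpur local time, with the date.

Convert departure to UTC: 12:30 + 4:00 = 16:30 UTC on May 10.
Add 15 hours 20 minutes leg 1 → 07:50 UTC (May 11).
Add 5 hours 36 minutes layover in Riyadh → 13:26 UTC.
Add 3 hours leg 2 → 16:26 UTC.
Add 2 hours and 30 minutes layover in Kathmandu → 18:56 UTC.
Add 14 hours leg 3 → 08:56 UTC (May 12).
Add 7 hours 45 minutes layover in Farhaven → 16:41 UTC.
Add 15 hours and 18 minutes leg 4 → 07:59 UTC (May 13).
Kuala Lumpur is UTC+8:00, so local arrival = 07:59 + 8:00 = 15:59 on May 13.

15:59 on May 13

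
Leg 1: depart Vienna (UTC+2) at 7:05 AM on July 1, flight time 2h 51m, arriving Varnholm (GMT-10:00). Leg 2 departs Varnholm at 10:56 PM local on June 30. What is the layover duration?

1 hour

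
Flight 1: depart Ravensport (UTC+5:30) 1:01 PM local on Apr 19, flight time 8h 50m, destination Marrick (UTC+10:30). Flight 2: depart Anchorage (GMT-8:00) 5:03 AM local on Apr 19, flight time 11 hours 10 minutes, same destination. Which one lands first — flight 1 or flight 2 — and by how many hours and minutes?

Flight 1 in UTC: 1:01 PM − 5:30 = 7:31 AM on Apr 19.
+8 hours and 50 minutes → arrive 4:21 PM UTC on Apr 19.
Flight 2 in UTC: 5:03 AM + 8:00 = 1:03 PM on Apr 19.
+11 hours and 10 minutes → arrive 12:13 AM UTC on Apr 20.
Flight 1 lands earlier by 7 hours 52 minutes.

the first, by 7 hours 52 minutes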